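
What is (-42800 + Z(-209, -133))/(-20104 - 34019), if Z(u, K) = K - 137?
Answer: 43070/54123 ≈ 0.79578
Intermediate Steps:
Z(u, K) = -137 + K
(-42800 + Z(-209, -133))/(-20104 - 34019) = (-42800 + (-137 - 133))/(-20104 - 34019) = (-42800 - 270)/(-54123) = -43070*(-1/54123) = 43070/54123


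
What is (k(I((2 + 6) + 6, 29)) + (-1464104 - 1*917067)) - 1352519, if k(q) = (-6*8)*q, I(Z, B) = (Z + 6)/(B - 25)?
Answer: -3733930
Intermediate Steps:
I(Z, B) = (6 + Z)/(-25 + B)
k(q) = -48*q
(k(I((2 + 6) + 6, 29)) + (-1464104 - 1*917067)) - 1352519 = (-48*(6 + ((2 + 6) + 6))/(-25 + 29) + (-1464104 - 1*917067)) - 1352519 = (-48*(6 + (8 + 6))/4 + (-1464104 - 917067)) - 1352519 = (-12*(6 + 14) - 2381171) - 1352519 = (-12*20 - 2381171) - 1352519 = (-48*5 - 2381171) - 1352519 = (-240 - 2381171) - 1352519 = -2381411 - 1352519 = -3733930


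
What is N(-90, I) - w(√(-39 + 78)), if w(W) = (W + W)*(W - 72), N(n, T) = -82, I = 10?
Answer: -160 + 144*√39 ≈ 739.28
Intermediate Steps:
w(W) = 2*W*(-72 + W) (w(W) = (2*W)*(-72 + W) = 2*W*(-72 + W))
N(-90, I) - w(√(-39 + 78)) = -82 - 2*√(-39 + 78)*(-72 + √(-39 + 78)) = -82 - 2*√39*(-72 + √39)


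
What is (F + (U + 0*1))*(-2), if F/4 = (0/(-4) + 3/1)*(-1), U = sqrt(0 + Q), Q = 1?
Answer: 22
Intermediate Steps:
U = 1 (U = sqrt(0 + 1) = sqrt(1) = 1)
F = -12 (F = 4*((0/(-4) + 3/1)*(-1)) = 4*((0*(-1/4) + 3*1)*(-1)) = 4*((0 + 3)*(-1)) = 4*(3*(-1)) = 4*(-3) = -12)
(F + (U + 0*1))*(-2) = (-12 + (1 + 0*1))*(-2) = (-12 + (1 + 0))*(-2) = (-12 + 1)*(-2) = -11*(-2) = 22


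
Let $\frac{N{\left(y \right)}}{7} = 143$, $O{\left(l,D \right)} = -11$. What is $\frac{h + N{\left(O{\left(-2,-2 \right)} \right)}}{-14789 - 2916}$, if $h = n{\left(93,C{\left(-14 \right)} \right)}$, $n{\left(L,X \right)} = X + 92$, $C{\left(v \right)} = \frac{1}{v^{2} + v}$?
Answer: $- \frac{198927}{3222310} \approx -0.061734$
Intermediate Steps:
$C{\left(v \right)} = \frac{1}{v + v^{2}}$
$N{\left(y \right)} = 1001$ ($N{\left(y \right)} = 7 \cdot 143 = 1001$)
$n{\left(L,X \right)} = 92 + X$
$h = \frac{16745}{182}$ ($h = 92 + \frac{1}{\left(-14\right) \left(1 - 14\right)} = 92 - \frac{1}{14 \left(-13\right)} = 92 - - \frac{1}{182} = 92 + \frac{1}{182} = \frac{16745}{182} \approx 92.005$)
$\frac{h + N{\left(O{\left(-2,-2 \right)} \right)}}{-14789 - 2916} = \frac{\frac{16745}{182} + 1001}{-14789 - 2916} = \frac{198927}{182 \left(-17705\right)} = \frac{198927}{182} \left(- \frac{1}{17705}\right) = - \frac{198927}{3222310}$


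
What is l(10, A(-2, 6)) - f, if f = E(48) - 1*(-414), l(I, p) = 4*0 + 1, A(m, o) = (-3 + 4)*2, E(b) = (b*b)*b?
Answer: -111005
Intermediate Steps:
E(b) = b³ (E(b) = b²*b = b³)
A(m, o) = 2 (A(m, o) = 1*2 = 2)
l(I, p) = 1 (l(I, p) = 0 + 1 = 1)
f = 111006 (f = 48³ - 1*(-414) = 110592 + 414 = 111006)
l(10, A(-2, 6)) - f = 1 - 1*111006 = 1 - 111006 = -111005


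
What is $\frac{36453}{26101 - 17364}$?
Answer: $\frac{36453}{8737} \approx 4.1723$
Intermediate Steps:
$\frac{36453}{26101 - 17364} = \frac{36453}{8737}$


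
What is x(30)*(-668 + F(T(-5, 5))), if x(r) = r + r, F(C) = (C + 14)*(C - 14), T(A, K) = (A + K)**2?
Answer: -51840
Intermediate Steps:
F(C) = (-14 + C)*(14 + C) (F(C) = (14 + C)*(-14 + C) = (-14 + C)*(14 + C))
x(r) = 2*r
x(30)*(-668 + F(T(-5, 5))) = (2*30)*(-668 + (-196 + ((-5 + 5)**2)**2)) = 60*(-668 + (-196 + (0**2)**2)) = 60*(-668 + (-196 + 0**2)) = 60*(-668 + (-196 + 0)) = 60*(-668 - 196) = 60*(-864) = -51840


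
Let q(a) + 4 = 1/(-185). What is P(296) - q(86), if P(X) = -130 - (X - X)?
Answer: -23309/185 ≈ -125.99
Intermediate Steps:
q(a) = -741/185 (q(a) = -4 + 1/(-185) = -4 - 1/185 = -741/185)
P(X) = -130 (P(X) = -130 - 1*0 = -130 + 0 = -130)
P(296) - q(86) = -130 - 1*(-741/185) = -130 + 741/185 = -23309/185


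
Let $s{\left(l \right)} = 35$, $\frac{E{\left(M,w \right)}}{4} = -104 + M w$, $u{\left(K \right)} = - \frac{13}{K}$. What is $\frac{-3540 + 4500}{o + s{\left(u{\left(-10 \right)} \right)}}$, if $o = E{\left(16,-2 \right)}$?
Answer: $- \frac{960}{509} \approx -1.8861$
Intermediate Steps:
$E{\left(M,w \right)} = -416 + 4 M w$ ($E{\left(M,w \right)} = 4 \left(-104 + M w\right) = -416 + 4 M w$)
$o = -544$ ($o = -416 + 4 \cdot 16 \left(-2\right) = -416 - 128 = -544$)
$\frac{-3540 + 4500}{o + s{\left(u{\left(-10 \right)} \right)}} = \frac{-3540 + 4500}{-544 + 35} = \frac{960}{-509} = 960 \left(- \frac{1}{509}\right) = - \frac{960}{509}$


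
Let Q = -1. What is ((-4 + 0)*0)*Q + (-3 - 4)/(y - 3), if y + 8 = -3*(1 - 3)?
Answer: 7/5 ≈ 1.4000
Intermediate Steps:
y = -2 (y = -8 - 3*(1 - 3) = -8 - 3*(-2) = -8 + 6 = -2)
((-4 + 0)*0)*Q + (-3 - 4)/(y - 3) = ((-4 + 0)*0)*(-1) + (-3 - 4)/(-2 - 3) = -4*0*(-1) - 7/(-5) = 0*(-1) - 7*(-1/5) = 0 + 7/5 = 7/5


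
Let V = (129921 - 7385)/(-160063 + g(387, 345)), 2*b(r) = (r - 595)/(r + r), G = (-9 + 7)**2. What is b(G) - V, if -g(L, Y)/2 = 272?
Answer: -92958161/2569712 ≈ -36.175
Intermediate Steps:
G = 4 (G = (-2)**2 = 4)
g(L, Y) = -544 (g(L, Y) = -2*272 = -544)
b(r) = (-595 + r)/(4*r) (b(r) = ((r - 595)/(r + r))/2 = ((-595 + r)/((2*r)))/2 = ((-595 + r)*(1/(2*r)))/2 = ((-595 + r)/(2*r))/2 = (-595 + r)/(4*r))
V = -122536/160607 (V = (129921 - 7385)/(-160063 - 544) = 122536/(-160607) = 122536*(-1/160607) = -122536/160607 ≈ -0.76296)
b(G) - V = (1/4)*(-595 + 4)/4 - 1*(-122536/160607) = (1/4)*(1/4)*(-591) + 122536/160607 = -591/16 + 122536/160607 = -92958161/2569712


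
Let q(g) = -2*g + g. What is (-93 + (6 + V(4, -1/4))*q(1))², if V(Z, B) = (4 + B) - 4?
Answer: 156025/16 ≈ 9751.6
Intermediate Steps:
V(Z, B) = B
q(g) = -g
(-93 + (6 + V(4, -1/4))*q(1))² = (-93 + (6 - 1/4)*(-1*1))² = (-93 + (6 - 1*¼)*(-1))² = (-93 + (6 - ¼)*(-1))² = (-93 + (23/4)*(-1))² = (-93 - 23/4)² = (-395/4)² = 156025/16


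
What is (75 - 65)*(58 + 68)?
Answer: 1260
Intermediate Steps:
(75 - 65)*(58 + 68) = 10*126 = 1260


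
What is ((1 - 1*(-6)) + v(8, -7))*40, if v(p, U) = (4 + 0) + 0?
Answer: 440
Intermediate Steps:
v(p, U) = 4 (v(p, U) = 4 + 0 = 4)
((1 - 1*(-6)) + v(8, -7))*40 = ((1 - 1*(-6)) + 4)*40 = ((1 + 6) + 4)*40 = (7 + 4)*40 = 11*40 = 440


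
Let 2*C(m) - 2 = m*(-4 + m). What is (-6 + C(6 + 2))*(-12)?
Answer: -132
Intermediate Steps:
C(m) = 1 + m*(-4 + m)/2 (C(m) = 1 + (m*(-4 + m))/2 = 1 + m*(-4 + m)/2)
(-6 + C(6 + 2))*(-12) = (-6 + (1 + (6 + 2)**2/2 - 2*(6 + 2)))*(-12) = (-6 + (1 + (1/2)*8**2 - 2*8))*(-12) = (-6 + (1 + (1/2)*64 - 16))*(-12) = (-6 + (1 + 32 - 16))*(-12) = (-6 + 17)*(-12) = 11*(-12) = -132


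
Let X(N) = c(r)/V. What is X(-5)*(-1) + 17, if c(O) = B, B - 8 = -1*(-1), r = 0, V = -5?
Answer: 94/5 ≈ 18.800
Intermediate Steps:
B = 9 (B = 8 - 1*(-1) = 8 + 1 = 9)
c(O) = 9
X(N) = -9/5 (X(N) = 9/(-5) = 9*(-⅕) = -9/5)
X(-5)*(-1) + 17 = -9/5*(-1) + 17 = 9/5 + 17 = 94/5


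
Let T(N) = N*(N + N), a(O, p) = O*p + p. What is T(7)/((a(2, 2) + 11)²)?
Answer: 98/289 ≈ 0.33910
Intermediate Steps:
a(O, p) = p + O*p
T(N) = 2*N² (T(N) = N*(2*N) = 2*N²)
T(7)/((a(2, 2) + 11)²) = (2*7²)/((2*(1 + 2) + 11)²) = (2*49)/((2*3 + 11)²) = 98/((6 + 11)²) = 98/(17²) = 98/289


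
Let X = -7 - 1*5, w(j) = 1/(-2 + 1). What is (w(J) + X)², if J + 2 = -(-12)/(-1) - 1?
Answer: 169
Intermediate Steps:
J = -15 (J = -2 + (-(-12)/(-1) - 1) = -2 + (-(-12)*(-1) - 1) = -2 + (-3*4 - 1) = -2 + (-12 - 1) = -2 - 13 = -15)
w(j) = -1 (w(j) = 1/(-1) = -1)
X = -12 (X = -7 - 5 = -12)
(w(J) + X)² = (-1 - 12)² = (-13)² = 169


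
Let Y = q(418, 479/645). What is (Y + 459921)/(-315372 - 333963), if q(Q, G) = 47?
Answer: -459968/649335 ≈ -0.70837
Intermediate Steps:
Y = 47
(Y + 459921)/(-315372 - 333963) = (47 + 459921)/(-315372 - 333963) = 459968/(-649335) = 459968*(-1/649335) = -459968/649335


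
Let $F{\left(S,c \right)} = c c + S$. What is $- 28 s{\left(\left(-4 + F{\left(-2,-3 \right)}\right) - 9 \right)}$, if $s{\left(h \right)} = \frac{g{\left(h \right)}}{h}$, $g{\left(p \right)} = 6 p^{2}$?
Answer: $1008$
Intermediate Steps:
$F{\left(S,c \right)} = S + c^{2}$ ($F{\left(S,c \right)} = c^{2} + S = S + c^{2}$)
$s{\left(h \right)} = 6 h$ ($s{\left(h \right)} = \frac{6 h^{2}}{h} = 6 h$)
$- 28 s{\left(\left(-4 + F{\left(-2,-3 \right)}\right) - 9 \right)} = - 28 \cdot 6 \left(\left(-4 - \left(2 - \left(-3\right)^{2}\right)\right) - 9\right) = - 28 \cdot 6 \left(\left(-4 + \left(-2 + 9\right)\right) - 9\right) = - 28 \cdot 6 \left(\left(-4 + 7\right) - 9\right) = - 28 \cdot 6 \left(3 - 9\right) = - 28 \cdot 6 \left(-6\right) = \left(-28\right) \left(-36\right) = 1008$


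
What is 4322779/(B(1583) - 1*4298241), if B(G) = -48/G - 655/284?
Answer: -1943400400588/1932369853349 ≈ -1.0057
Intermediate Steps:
B(G) = -655/284 - 48/G (B(G) = -48/G - 655*1/284 = -48/G - 655/284 = -655/284 - 48/G)
4322779/(B(1583) - 1*4298241) = 4322779/((-655/284 - 48/1583) - 1*4298241) = 4322779/((-655/284 - 48*1/1583) - 4298241) = 4322779/((-655/284 - 48/1583) - 4298241) = 4322779/(-1050497/449572 - 4298241) = 4322779/(-1932369853349/449572) = 4322779*(-449572/1932369853349) = -1943400400588/1932369853349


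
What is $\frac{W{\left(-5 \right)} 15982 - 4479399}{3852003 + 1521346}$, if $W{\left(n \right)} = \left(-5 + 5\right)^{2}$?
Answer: $- \frac{4479399}{5373349} \approx -0.83363$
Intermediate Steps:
$W{\left(n \right)} = 0$ ($W{\left(n \right)} = 0^{2} = 0$)
$\frac{W{\left(-5 \right)} 15982 - 4479399}{3852003 + 1521346} = \frac{0 \cdot 15982 - 4479399}{3852003 + 1521346} = \frac{0 - 4479399}{5373349} = \left(-4479399\right) \frac{1}{5373349} = - \frac{4479399}{5373349}$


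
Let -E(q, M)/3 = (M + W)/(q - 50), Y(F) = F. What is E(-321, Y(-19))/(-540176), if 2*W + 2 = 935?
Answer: -2685/400810592 ≈ -6.6989e-6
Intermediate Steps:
W = 933/2 (W = -1 + (½)*935 = -1 + 935/2 = 933/2 ≈ 466.50)
E(q, M) = -3*(933/2 + M)/(-50 + q) (E(q, M) = -3*(M + 933/2)/(q - 50) = -3*(933/2 + M)/(-50 + q))
E(-321, Y(-19))/(-540176) = (3*(-933 - 2*(-19))/(2*(-50 - 321)))/(-540176) = ((3/2)*(-933 + 38)/(-371))*(-1/540176) = ((3/2)*(-1/371)*(-895))*(-1/540176) = (2685/742)*(-1/540176) = -2685/400810592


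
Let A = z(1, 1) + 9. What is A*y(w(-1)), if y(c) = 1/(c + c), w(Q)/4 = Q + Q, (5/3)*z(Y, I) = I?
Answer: -⅗ ≈ -0.60000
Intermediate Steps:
z(Y, I) = 3*I/5
w(Q) = 8*Q (w(Q) = 4*(Q + Q) = 4*(2*Q) = 8*Q)
A = 48/5 (A = (⅗)*1 + 9 = ⅗ + 9 = 48/5 ≈ 9.6000)
y(c) = 1/(2*c)
A*y(w(-1)) = 48*(1/(2*((8*(-1)))))/5 = 48*((½)/(-8))/5 = 48*((½)*(-⅛))/5 = (48/5)*(-1/16) = -⅗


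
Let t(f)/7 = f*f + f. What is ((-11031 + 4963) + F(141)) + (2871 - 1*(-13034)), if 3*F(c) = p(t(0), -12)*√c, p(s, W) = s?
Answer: 9837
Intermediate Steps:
t(f) = 7*f + 7*f² (t(f) = 7*(f*f + f) = 7*(f² + f) = 7*(f + f²) = 7*f + 7*f²)
F(c) = 0 (F(c) = ((7*0*(1 + 0))*√c)/3 = ((7*0*1)*√c)/3 = (0*√c)/3 = (⅓)*0 = 0)
((-11031 + 4963) + F(141)) + (2871 - 1*(-13034)) = ((-11031 + 4963) + 0) + (2871 - 1*(-13034)) = (-6068 + 0) + (2871 + 13034) = -6068 + 15905 = 9837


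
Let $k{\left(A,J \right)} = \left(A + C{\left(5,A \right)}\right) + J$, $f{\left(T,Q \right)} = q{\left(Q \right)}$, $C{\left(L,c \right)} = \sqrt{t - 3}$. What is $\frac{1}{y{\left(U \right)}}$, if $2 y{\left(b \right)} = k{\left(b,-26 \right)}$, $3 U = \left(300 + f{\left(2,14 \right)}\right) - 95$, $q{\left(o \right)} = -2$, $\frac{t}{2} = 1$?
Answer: $\frac{375}{7817} - \frac{9 i}{7817} \approx 0.047972 - 0.0011513 i$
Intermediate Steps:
$t = 2$ ($t = 2 \cdot 1 = 2$)
$C{\left(L,c \right)} = i$ ($C{\left(L,c \right)} = \sqrt{2 - 3} = \sqrt{-1} = i$)
$f{\left(T,Q \right)} = -2$
$k{\left(A,J \right)} = i + A + J$ ($k{\left(A,J \right)} = \left(A + i\right) + J = \left(i + A\right) + J = i + A + J$)
$U = \frac{203}{3}$ ($U = \frac{\left(300 - 2\right) - 95}{3} = \frac{298 - 95}{3} = \frac{1}{3} \cdot 203 = \frac{203}{3} \approx 67.667$)
$y{\left(b \right)} = -13 + \frac{i}{2} + \frac{b}{2}$ ($y{\left(b \right)} = \frac{i + b - 26}{2} = \frac{-26 + i + b}{2} = -13 + \frac{i}{2} + \frac{b}{2}$)
$\frac{1}{y{\left(U \right)}} = \frac{1}{-13 + \frac{i}{2} + \frac{1}{2} \cdot \frac{203}{3}} = \frac{1}{-13 + \frac{i}{2} + \frac{203}{6}} = \frac{1}{\frac{125}{6} + \frac{i}{2}} = \frac{18 \left(\frac{125}{6} - \frac{i}{2}\right)}{7817}$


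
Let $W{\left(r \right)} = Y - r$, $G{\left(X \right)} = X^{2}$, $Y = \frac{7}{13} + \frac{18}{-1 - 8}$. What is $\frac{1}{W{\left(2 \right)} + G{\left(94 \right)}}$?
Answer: $\frac{13}{114823} \approx 0.00011322$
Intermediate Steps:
$Y = - \frac{19}{13}$ ($Y = 7 \cdot \frac{1}{13} + \frac{18}{-1 - 8} = \frac{7}{13} + \frac{18}{-9} = \frac{7}{13} + 18 \left(- \frac{1}{9}\right) = \frac{7}{13} - 2 = - \frac{19}{13} \approx -1.4615$)
$W{\left(r \right)} = - \frac{19}{13} - r$
$\frac{1}{W{\left(2 \right)} + G{\left(94 \right)}} = \frac{1}{\left(- \frac{19}{13} - 2\right) + 94^{2}} = \frac{1}{\left(- \frac{19}{13} - 2\right) + 8836} = \frac{1}{- \frac{45}{13} + 8836} = \frac{1}{\frac{114823}{13}} = \frac{13}{114823}$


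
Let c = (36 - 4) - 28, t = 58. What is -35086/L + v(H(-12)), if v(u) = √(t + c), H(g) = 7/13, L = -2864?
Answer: 17543/1432 + √62 ≈ 20.125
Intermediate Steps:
H(g) = 7/13 (H(g) = 7*(1/13) = 7/13)
c = 4 (c = 32 - 28 = 4)
v(u) = √62 (v(u) = √(58 + 4) = √62)
-35086/L + v(H(-12)) = -35086/(-2864) + √62 = -35086*(-1/2864) + √62 = 17543/1432 + √62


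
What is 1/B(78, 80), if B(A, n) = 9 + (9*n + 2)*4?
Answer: 1/2897 ≈ 0.00034518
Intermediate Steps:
B(A, n) = 17 + 36*n (B(A, n) = 9 + (2 + 9*n)*4 = 9 + (8 + 36*n) = 17 + 36*n)
1/B(78, 80) = 1/(17 + 36*80) = 1/(17 + 2880) = 1/2897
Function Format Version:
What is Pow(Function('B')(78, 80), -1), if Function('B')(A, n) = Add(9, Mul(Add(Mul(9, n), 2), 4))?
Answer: Rational(1, 2897) ≈ 0.00034518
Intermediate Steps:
Function('B')(A, n) = Add(17, Mul(36, n)) (Function('B')(A, n) = Add(9, Mul(Add(2, Mul(9, n)), 4)) = Add(9, Add(8, Mul(36, n))) = Add(17, Mul(36, n)))
Pow(Function('B')(78, 80), -1) = Pow(Add(17, Mul(36, 80)), -1) = Pow(Add(17, 2880), -1) = Pow(2897, -1) = Rational(1, 2897)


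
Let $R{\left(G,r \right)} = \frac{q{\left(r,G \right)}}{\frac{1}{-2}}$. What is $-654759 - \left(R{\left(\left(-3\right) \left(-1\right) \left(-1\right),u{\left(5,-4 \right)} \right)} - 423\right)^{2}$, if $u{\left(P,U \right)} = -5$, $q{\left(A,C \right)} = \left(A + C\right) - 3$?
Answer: $-815560$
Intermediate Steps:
$q{\left(A,C \right)} = -3 + A + C$
$R{\left(G,r \right)} = 6 - 2 G - 2 r$ ($R{\left(G,r \right)} = \frac{-3 + r + G}{\frac{1}{-2}} = \frac{-3 + G + r}{- \frac{1}{2}} = \left(-3 + G + r\right) \left(-2\right) = 6 - 2 G - 2 r$)
$-654759 - \left(R{\left(\left(-3\right) \left(-1\right) \left(-1\right),u{\left(5,-4 \right)} \right)} - 423\right)^{2} = -654759 - \left(\left(6 - 2 \left(-3\right) \left(-1\right) \left(-1\right) - -10\right) - 423\right)^{2} = -654759 - \left(\left(6 - 2 \cdot 3 \left(-1\right) + 10\right) - 423\right)^{2} = -654759 - \left(\left(6 - -6 + 10\right) - 423\right)^{2} = -654759 - \left(\left(6 + 6 + 10\right) - 423\right)^{2} = -654759 - \left(22 - 423\right)^{2} = -654759 - \left(-401\right)^{2} = -654759 - 160801 = -815560$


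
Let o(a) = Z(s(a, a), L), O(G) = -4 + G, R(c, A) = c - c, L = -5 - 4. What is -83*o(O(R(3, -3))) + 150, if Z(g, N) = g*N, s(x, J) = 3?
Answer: 2391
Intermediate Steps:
L = -9
R(c, A) = 0
Z(g, N) = N*g
o(a) = -27 (o(a) = -9*3 = -27)
-83*o(O(R(3, -3))) + 150 = -83*(-27) + 150 = 2241 + 150 = 2391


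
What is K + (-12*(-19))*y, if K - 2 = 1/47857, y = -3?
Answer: -32638473/47857 ≈ -682.00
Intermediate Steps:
K = 95715/47857 (K = 2 + 1/47857 = 95715/47857 ≈ 2.0000)
K + (-12*(-19))*y = 95715/47857 - 12*(-19)*(-3) = 95715/47857 + 228*(-3) = 95715/47857 - 684 = -32638473/47857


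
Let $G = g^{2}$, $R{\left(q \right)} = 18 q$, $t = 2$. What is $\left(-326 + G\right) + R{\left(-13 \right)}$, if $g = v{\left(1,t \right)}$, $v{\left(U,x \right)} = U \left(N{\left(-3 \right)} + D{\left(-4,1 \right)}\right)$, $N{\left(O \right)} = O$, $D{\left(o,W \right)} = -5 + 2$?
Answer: $-524$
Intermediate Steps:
$D{\left(o,W \right)} = -3$
$v{\left(U,x \right)} = - 6 U$ ($v{\left(U,x \right)} = U \left(-3 - 3\right) = U \left(-6\right) = - 6 U$)
$g = -6$ ($g = \left(-6\right) 1 = -6$)
$G = 36$ ($G = \left(-6\right)^{2} = 36$)
$\left(-326 + G\right) + R{\left(-13 \right)} = \left(-326 + 36\right) + 18 \left(-13\right) = -290 - 234 = -524$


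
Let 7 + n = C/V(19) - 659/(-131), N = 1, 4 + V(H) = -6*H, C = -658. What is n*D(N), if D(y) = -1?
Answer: -27877/7729 ≈ -3.6068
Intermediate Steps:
V(H) = -4 - 6*H
n = 27877/7729 (n = -7 + (-658/(-4 - 6*19) - 659/(-131)) = -7 + (-658/(-4 - 114) - 659*(-1/131)) = -7 + (-658/(-118) + 659/131) = -7 + (-658*(-1/118) + 659/131) = -7 + (329/59 + 659/131) = -7 + 81980/7729 = 27877/7729 ≈ 3.6068)
n*D(N) = (27877/7729)*(-1) = -27877/7729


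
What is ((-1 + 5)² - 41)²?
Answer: 625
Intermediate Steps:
((-1 + 5)² - 41)² = (4² - 41)² = (16 - 41)² = (-25)² = 625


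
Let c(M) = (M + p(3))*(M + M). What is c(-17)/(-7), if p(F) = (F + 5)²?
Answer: 1598/7 ≈ 228.29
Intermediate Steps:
p(F) = (5 + F)²
c(M) = 2*M*(64 + M) (c(M) = (M + (5 + 3)²)*(M + M) = (M + 8²)*(2*M) = (M + 64)*(2*M) = (64 + M)*(2*M) = 2*M*(64 + M))
c(-17)/(-7) = (2*(-17)*(64 - 17))/(-7) = -2*(-17)*47/7 = -⅐*(-1598) = 1598/7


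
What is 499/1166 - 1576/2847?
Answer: -416963/3319602 ≈ -0.12561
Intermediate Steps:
499/1166 - 1576/2847 = -416963/3319602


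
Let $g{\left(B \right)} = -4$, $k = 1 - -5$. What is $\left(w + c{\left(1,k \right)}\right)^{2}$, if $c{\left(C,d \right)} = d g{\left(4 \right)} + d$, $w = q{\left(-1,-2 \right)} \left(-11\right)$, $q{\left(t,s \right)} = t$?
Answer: $49$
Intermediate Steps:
$w = 11$ ($w = \left(-1\right) \left(-11\right) = 11$)
$k = 6$ ($k = 1 + 5 = 6$)
$c{\left(C,d \right)} = - 3 d$ ($c{\left(C,d \right)} = d \left(-4\right) + d = - 4 d + d = - 3 d$)
$\left(w + c{\left(1,k \right)}\right)^{2} = \left(11 - 18\right)^{2} = \left(-7\right)^{2} = 49$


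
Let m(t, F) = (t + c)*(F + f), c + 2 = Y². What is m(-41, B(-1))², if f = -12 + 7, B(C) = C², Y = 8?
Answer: 7056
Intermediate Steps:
c = 62 (c = -2 + 8² = -2 + 64 = 62)
f = -5
m(t, F) = (-5 + F)*(62 + t) (m(t, F) = (t + 62)*(F - 5) = (62 + t)*(-5 + F) = (-5 + F)*(62 + t))
m(-41, B(-1))² = (-310 - 5*(-41) + 62*(-1)² + (-1)²*(-41))² = (-310 + 205 + 62*1 + 1*(-41))² = (-310 + 205 + 62 - 41)² = (-84)² = 7056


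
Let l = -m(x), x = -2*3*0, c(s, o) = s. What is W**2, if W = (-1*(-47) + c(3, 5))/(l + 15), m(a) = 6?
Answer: 2500/81 ≈ 30.864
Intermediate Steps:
x = 0 (x = -6*0 = 0)
l = -6 (l = -1*6 = -6)
W = 50/9 (W = (-1*(-47) + 3)/(-6 + 15) = (47 + 3)/9 = 50*(1/9) = 50/9 ≈ 5.5556)
W**2 = (50/9)**2 = 2500/81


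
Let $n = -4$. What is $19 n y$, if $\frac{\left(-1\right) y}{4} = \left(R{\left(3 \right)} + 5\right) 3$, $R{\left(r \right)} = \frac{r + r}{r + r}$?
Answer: $5472$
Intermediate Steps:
$R{\left(r \right)} = 1$ ($R{\left(r \right)} = \frac{2 r}{2 r} = 2 r \frac{1}{2 r} = 1$)
$y = -72$ ($y = - 4 \left(1 + 5\right) 3 = - 4 \cdot 6 \cdot 3 = \left(-4\right) 18 = -72$)
$19 n y = 19 \left(-4\right) \left(-72\right) = \left(-76\right) \left(-72\right) = 5472$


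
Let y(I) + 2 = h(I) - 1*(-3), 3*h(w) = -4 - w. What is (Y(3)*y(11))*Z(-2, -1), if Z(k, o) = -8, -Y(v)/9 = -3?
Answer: 864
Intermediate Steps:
h(w) = -4/3 - w/3 (h(w) = (-4 - w)/3 = -4/3 - w/3)
y(I) = -⅓ - I/3 (y(I) = -2 + ((-4/3 - I/3) - 1*(-3)) = -2 + ((-4/3 - I/3) + 3) = -2 + (5/3 - I/3) = -⅓ - I/3)
Y(v) = 27 (Y(v) = -9*(-3) = 27)
(Y(3)*y(11))*Z(-2, -1) = (27*(-⅓ - ⅓*11))*(-8) = (27*(-⅓ - 11/3))*(-8) = (27*(-4))*(-8) = -108*(-8) = 864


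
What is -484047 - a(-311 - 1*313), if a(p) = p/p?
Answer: -484048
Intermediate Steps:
a(p) = 1
-484047 - a(-311 - 1*313) = -484047 - 1*1 = -484047 - 1 = -484048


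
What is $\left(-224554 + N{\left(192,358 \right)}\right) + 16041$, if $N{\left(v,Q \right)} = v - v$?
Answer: $-208513$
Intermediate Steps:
$N{\left(v,Q \right)} = 0$
$\left(-224554 + N{\left(192,358 \right)}\right) + 16041 = \left(-224554 + 0\right) + 16041 = -224554 + 16041 = -208513$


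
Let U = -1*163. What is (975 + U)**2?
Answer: 659344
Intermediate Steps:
U = -163
(975 + U)**2 = (975 - 163)**2 = 812**2 = 659344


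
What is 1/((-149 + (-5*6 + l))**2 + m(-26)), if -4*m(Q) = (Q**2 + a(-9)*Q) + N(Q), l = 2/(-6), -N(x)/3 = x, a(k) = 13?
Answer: 9/288508 ≈ 3.1195e-5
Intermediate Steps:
N(x) = -3*x
l = -1/3 (l = 2*(-1/6) = -1/3 ≈ -0.33333)
m(Q) = -5*Q/2 - Q**2/4 (m(Q) = -((Q**2 + 13*Q) - 3*Q)/4 = -(Q**2 + 10*Q)/4 = -5*Q/2 - Q**2/4)
1/((-149 + (-5*6 + l))**2 + m(-26)) = 1/((-149 + (-5*6 - 1/3))**2 + (1/4)*(-26)*(-10 - 1*(-26))) = 1/((-149 + (-30 - 1/3))**2 + (1/4)*(-26)*(-10 + 26)) = 1/((-149 - 91/3)**2 + (1/4)*(-26)*16) = 1/((-538/3)**2 - 104) = 1/(289444/9 - 104) = 1/(288508/9) = 9/288508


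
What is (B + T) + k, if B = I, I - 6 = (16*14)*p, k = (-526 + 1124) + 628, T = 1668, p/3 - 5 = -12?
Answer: -1804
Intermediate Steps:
p = -21 (p = 15 + 3*(-12) = 15 - 36 = -21)
k = 1226 (k = 598 + 628 = 1226)
I = -4698 (I = 6 + (16*14)*(-21) = 6 + 224*(-21) = 6 - 4704 = -4698)
B = -4698
(B + T) + k = (-4698 + 1668) + 1226 = -3030 + 1226 = -1804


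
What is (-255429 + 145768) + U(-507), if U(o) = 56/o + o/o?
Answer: -55597676/507 ≈ -1.0966e+5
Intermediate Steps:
U(o) = 1 + 56/o (U(o) = 56/o + 1 = 1 + 56/o)
(-255429 + 145768) + U(-507) = (-255429 + 145768) + (56 - 507)/(-507) = -109661 - 1/507*(-451) = -109661 + 451/507 = -55597676/507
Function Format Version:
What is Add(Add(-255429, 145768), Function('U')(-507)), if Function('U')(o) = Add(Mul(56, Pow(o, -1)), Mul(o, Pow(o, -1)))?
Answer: Rational(-55597676, 507) ≈ -1.0966e+5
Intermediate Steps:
Function('U')(o) = Add(1, Mul(56, Pow(o, -1))) (Function('U')(o) = Add(Mul(56, Pow(o, -1)), 1) = Add(1, Mul(56, Pow(o, -1))))
Add(Add(-255429, 145768), Function('U')(-507)) = Add(Add(-255429, 145768), Mul(Pow(-507, -1), Add(56, -507))) = Add(-109661, Mul(Rational(-1, 507), -451)) = Add(-109661, Rational(451, 507)) = Rational(-55597676, 507)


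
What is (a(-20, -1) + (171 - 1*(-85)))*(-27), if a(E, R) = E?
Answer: -6372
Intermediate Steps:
(a(-20, -1) + (171 - 1*(-85)))*(-27) = (-20 + (171 - 1*(-85)))*(-27) = (-20 + (171 + 85))*(-27) = (-20 + 256)*(-27) = 236*(-27) = -6372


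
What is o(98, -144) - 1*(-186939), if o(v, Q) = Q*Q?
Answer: 207675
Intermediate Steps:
o(v, Q) = Q²
o(98, -144) - 1*(-186939) = (-144)² - 1*(-186939) = 20736 + 186939 = 207675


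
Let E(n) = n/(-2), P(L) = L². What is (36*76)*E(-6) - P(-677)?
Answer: -450121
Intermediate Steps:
E(n) = -n/2 (E(n) = n*(-½) = -n/2)
(36*76)*E(-6) - P(-677) = (36*76)*(-½*(-6)) - 1*(-677)² = 2736*3 - 1*458329 = 8208 - 458329 = -450121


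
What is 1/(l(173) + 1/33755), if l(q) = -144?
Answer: -33755/4860719 ≈ -0.0069444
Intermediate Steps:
1/(l(173) + 1/33755) = 1/(-144 + 1/33755) = 1/(-4860719/33755) = -33755/4860719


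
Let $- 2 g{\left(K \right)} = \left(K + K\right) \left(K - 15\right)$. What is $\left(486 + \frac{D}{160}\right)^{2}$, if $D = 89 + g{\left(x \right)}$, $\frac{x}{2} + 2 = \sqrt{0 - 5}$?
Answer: $\frac{6051740269}{25600} + \frac{1789239 i \sqrt{5}}{6400} \approx 2.364 \cdot 10^{5} + 625.13 i$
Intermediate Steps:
$x = -4 + 2 i \sqrt{5}$ ($x = -4 + 2 \sqrt{0 - 5} = -4 + 2 \sqrt{-5} = -4 + 2 i \sqrt{5} \approx -4.0 + 4.4721 i$)
$g{\left(K \right)} = - K \left(-15 + K\right)$ ($g{\left(K \right)} = - \frac{\left(K + K\right) \left(K - 15\right)}{2} = - \frac{2 K \left(-15 + K\right)}{2} = - K \left(-15 + K\right)$)
$D = 89 + \left(-4 + 2 i \sqrt{5}\right) \left(19 - 2 i \sqrt{5}\right)$ ($D = 89 + \left(-4 + 2 i \sqrt{5}\right) \left(15 - \left(-4 + 2 i \sqrt{5}\right)\right) = 89 + \left(-4 + 2 i \sqrt{5}\right) \left(15 + \left(4 - 2 i \sqrt{5}\right)\right) = 89 + \left(-4 + 2 i \sqrt{5}\right) \left(19 - 2 i \sqrt{5}\right) \approx 33.0 + 102.86 i$)
$\left(486 + \frac{D}{160}\right)^{2} = \left(486 + \frac{33 + 46 i \sqrt{5}}{160}\right)^{2} = \left(486 + \left(33 + 46 i \sqrt{5}\right) \frac{1}{160}\right)^{2} = \left(486 + \left(\frac{33}{160} + \frac{23 i \sqrt{5}}{80}\right)\right)^{2} = \left(\frac{77793}{160} + \frac{23 i \sqrt{5}}{80}\right)^{2}$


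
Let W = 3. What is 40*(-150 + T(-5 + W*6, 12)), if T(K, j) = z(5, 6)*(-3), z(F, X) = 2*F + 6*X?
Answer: -11520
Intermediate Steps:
T(K, j) = -138 (T(K, j) = (2*5 + 6*6)*(-3) = (10 + 36)*(-3) = 46*(-3) = -138)
40*(-150 + T(-5 + W*6, 12)) = 40*(-150 - 138) = 40*(-288) = -11520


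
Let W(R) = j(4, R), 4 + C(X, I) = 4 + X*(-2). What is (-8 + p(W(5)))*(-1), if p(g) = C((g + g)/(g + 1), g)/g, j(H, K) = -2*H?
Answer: 52/7 ≈ 7.4286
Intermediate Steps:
C(X, I) = -2*X (C(X, I) = -4 + (4 + X*(-2)) = -4 + (4 - 2*X) = -2*X)
W(R) = -8 (W(R) = -2*4 = -8)
p(g) = -4/(1 + g) (p(g) = (-2*(g + g)/(g + 1))/g = (-2*2*g/(1 + g))/g = (-4*g/(1 + g))/g = -4/(1 + g))
(-8 + p(W(5)))*(-1) = (-8 - 4/(1 - 8))*(-1) = (-8 - 4/(-7))*(-1) = (-8 - 4*(-⅐))*(-1) = (-8 + 4/7)*(-1) = -52/7*(-1) = 52/7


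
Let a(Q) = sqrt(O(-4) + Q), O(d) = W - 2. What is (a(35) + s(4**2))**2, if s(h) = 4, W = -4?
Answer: (4 + sqrt(29))**2 ≈ 88.081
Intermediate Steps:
O(d) = -6 (O(d) = -4 - 2 = -6)
a(Q) = sqrt(-6 + Q)
(a(35) + s(4**2))**2 = (sqrt(-6 + 35) + 4)**2 = (sqrt(29) + 4)**2 = (4 + sqrt(29))**2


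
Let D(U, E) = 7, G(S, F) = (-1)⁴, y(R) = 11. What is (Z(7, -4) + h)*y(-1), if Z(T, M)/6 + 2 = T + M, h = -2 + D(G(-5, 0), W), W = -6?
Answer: 121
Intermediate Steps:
G(S, F) = 1
h = 5 (h = -2 + 7 = 5)
Z(T, M) = -12 + 6*M + 6*T (Z(T, M) = -12 + 6*(T + M) = -12 + 6*(M + T) = -12 + (6*M + 6*T) = -12 + 6*M + 6*T)
(Z(7, -4) + h)*y(-1) = ((-12 + 6*(-4) + 6*7) + 5)*11 = ((-12 - 24 + 42) + 5)*11 = (6 + 5)*11 = 11*11 = 121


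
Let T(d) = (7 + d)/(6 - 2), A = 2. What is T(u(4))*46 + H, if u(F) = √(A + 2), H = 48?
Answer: 303/2 ≈ 151.50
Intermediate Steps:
u(F) = 2 (u(F) = √(2 + 2) = √4 = 2)
T(d) = 7/4 + d/4 (T(d) = (7 + d)/4 = (7 + d)*(¼) = 7/4 + d/4)
T(u(4))*46 + H = (7/4 + (¼)*2)*46 + 48 = (7/4 + ½)*46 + 48 = (9/4)*46 + 48 = 207/2 + 48 = 303/2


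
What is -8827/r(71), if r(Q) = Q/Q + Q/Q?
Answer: -8827/2 ≈ -4413.5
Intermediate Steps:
r(Q) = 2 (r(Q) = 1 + 1 = 2)
-8827/r(71) = -8827/2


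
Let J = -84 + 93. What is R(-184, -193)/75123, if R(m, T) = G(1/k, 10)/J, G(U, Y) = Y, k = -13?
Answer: 10/676107 ≈ 1.4791e-5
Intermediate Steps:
J = 9
R(m, T) = 10/9
R(-184, -193)/75123 = (10/9)/75123 = (10/9)*(1/75123) = 10/676107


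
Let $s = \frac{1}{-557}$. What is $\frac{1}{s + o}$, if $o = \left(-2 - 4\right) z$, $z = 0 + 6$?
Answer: $- \frac{557}{20053} \approx -0.027776$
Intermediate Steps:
$z = 6$
$s = - \frac{1}{557} \approx -0.0017953$
$o = -36$ ($o = \left(-2 - 4\right) 6 = \left(-6\right) 6 = -36$)
$\frac{1}{s + o} = \frac{1}{- \frac{1}{557} - 36} = \frac{1}{- \frac{20053}{557}} = - \frac{557}{20053}$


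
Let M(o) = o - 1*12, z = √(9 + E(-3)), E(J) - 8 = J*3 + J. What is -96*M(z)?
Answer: 1152 - 96*√5 ≈ 937.34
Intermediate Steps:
E(J) = 8 + 4*J (E(J) = 8 + (J*3 + J) = 8 + (3*J + J) = 8 + 4*J)
z = √5 (z = √(9 + (8 + 4*(-3))) = √(9 + (8 - 12)) = √(9 - 4) = √5 ≈ 2.2361)
M(o) = -12 + o (M(o) = o - 12 = -12 + o)
-96*M(z) = -96*(-12 + √5) = 1152 - 96*√5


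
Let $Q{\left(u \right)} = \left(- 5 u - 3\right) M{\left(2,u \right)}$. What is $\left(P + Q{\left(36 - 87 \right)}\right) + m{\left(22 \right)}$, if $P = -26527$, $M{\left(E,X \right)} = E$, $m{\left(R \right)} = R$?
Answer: $-26001$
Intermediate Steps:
$Q{\left(u \right)} = -6 - 10 u$ ($Q{\left(u \right)} = \left(- 5 u - 3\right) 2 = \left(-3 - 5 u\right) 2 = -6 - 10 u$)
$\left(P + Q{\left(36 - 87 \right)}\right) + m{\left(22 \right)} = \left(-26527 - \left(6 + 10 \left(36 - 87\right)\right)\right) + 22 = \left(-26527 - -504\right) + 22 = \left(-26527 + \left(-6 + 510\right)\right) + 22 = \left(-26527 + 504\right) + 22 = -26023 + 22 = -26001$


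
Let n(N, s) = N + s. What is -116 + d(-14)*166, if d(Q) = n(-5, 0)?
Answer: -946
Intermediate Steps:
d(Q) = -5 (d(Q) = -5 + 0 = -5)
-116 + d(-14)*166 = -116 - 5*166 = -116 - 830 = -946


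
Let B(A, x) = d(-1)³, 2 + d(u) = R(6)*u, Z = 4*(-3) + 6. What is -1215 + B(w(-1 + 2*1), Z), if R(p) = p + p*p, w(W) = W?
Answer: -86399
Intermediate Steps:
Z = -6 (Z = -12 + 6 = -6)
R(p) = p + p²
d(u) = -2 + 42*u (d(u) = -2 + (6*(1 + 6))*u = -2 + (6*7)*u = -2 + 42*u)
B(A, x) = -85184 (B(A, x) = (-2 + 42*(-1))³ = (-2 - 42)³ = (-44)³ = -85184)
-1215 + B(w(-1 + 2*1), Z) = -1215 - 85184 = -86399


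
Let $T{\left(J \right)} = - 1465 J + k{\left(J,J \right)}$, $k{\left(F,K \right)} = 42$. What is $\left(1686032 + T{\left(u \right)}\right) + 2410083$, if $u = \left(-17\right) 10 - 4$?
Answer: $4351067$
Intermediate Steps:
$u = -174$ ($u = -170 - 4 = -174$)
$T{\left(J \right)} = 42 - 1465 J$ ($T{\left(J \right)} = - 1465 J + 42 = 42 - 1465 J$)
$\left(1686032 + T{\left(u \right)}\right) + 2410083 = \left(1686032 + \left(42 - -254910\right)\right) + 2410083 = \left(1686032 + \left(42 + 254910\right)\right) + 2410083 = \left(1686032 + 254952\right) + 2410083 = 1940984 + 2410083 = 4351067$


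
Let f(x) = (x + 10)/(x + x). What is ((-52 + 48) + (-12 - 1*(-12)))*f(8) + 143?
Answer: 277/2 ≈ 138.50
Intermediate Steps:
f(x) = (10 + x)/(2*x) (f(x) = (10 + x)/((2*x)) = (10 + x)*(1/(2*x)) = (10 + x)/(2*x))
((-52 + 48) + (-12 - 1*(-12)))*f(8) + 143 = ((-52 + 48) + (-12 - 1*(-12)))*((1/2)*(10 + 8)/8) + 143 = (-4 + (-12 + 12))*((1/2)*(1/8)*18) + 143 = (-4 + 0)*(9/8) + 143 = -4*9/8 + 143 = -9/2 + 143 = 277/2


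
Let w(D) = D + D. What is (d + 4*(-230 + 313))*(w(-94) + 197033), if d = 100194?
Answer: 19788040470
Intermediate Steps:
w(D) = 2*D
(d + 4*(-230 + 313))*(w(-94) + 197033) = (100194 + 4*(-230 + 313))*(2*(-94) + 197033) = (100194 + 4*83)*(-188 + 197033) = (100194 + 332)*196845 = 100526*196845 = 19788040470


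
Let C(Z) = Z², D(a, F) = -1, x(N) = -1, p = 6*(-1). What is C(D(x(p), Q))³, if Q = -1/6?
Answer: 1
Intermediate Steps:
Q = -⅙ (Q = -1*⅙ = -⅙ ≈ -0.16667)
p = -6
C(D(x(p), Q))³ = ((-1)²)³ = 1³ = 1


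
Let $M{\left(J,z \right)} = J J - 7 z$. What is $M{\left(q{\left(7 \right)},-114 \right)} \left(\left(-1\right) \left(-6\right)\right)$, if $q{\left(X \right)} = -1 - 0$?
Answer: $4794$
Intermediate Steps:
$q{\left(X \right)} = -1$ ($q{\left(X \right)} = -1 + 0 = -1$)
$M{\left(J,z \right)} = J^{2} - 7 z$
$M{\left(q{\left(7 \right)},-114 \right)} \left(\left(-1\right) \left(-6\right)\right) = \left(\left(-1\right)^{2} - -798\right) \left(\left(-1\right) \left(-6\right)\right) = \left(1 + 798\right) 6 = 799 \cdot 6 = 4794$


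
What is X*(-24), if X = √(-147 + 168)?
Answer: -24*√21 ≈ -109.98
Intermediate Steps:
X = √21 ≈ 4.5826
X*(-24) = √21*(-24) = -24*√21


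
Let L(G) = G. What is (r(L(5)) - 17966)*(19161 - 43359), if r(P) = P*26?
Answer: 431595528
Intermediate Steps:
r(P) = 26*P
(r(L(5)) - 17966)*(19161 - 43359) = (26*5 - 17966)*(19161 - 43359) = (130 - 17966)*(-24198) = -17836*(-24198) = 431595528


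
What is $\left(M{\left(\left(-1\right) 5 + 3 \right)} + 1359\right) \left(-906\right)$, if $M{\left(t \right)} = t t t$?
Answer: $-1224006$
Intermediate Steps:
$M{\left(t \right)} = t^{3}$ ($M{\left(t \right)} = t^{2} t = t^{3}$)
$\left(M{\left(\left(-1\right) 5 + 3 \right)} + 1359\right) \left(-906\right) = \left(\left(\left(-1\right) 5 + 3\right)^{3} + 1359\right) \left(-906\right) = \left(\left(-5 + 3\right)^{3} + 1359\right) \left(-906\right) = \left(\left(-2\right)^{3} + 1359\right) \left(-906\right) = \left(-8 + 1359\right) \left(-906\right) = 1351 \left(-906\right) = -1224006$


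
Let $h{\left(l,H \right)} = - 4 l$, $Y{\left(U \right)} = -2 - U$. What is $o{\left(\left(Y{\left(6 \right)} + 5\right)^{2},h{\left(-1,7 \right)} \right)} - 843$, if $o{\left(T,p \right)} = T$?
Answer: $-834$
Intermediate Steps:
$o{\left(\left(Y{\left(6 \right)} + 5\right)^{2},h{\left(-1,7 \right)} \right)} - 843 = \left(\left(-2 - 6\right) + 5\right)^{2} - 843 = \left(-8 + 5\right)^{2} - 843 = \left(-3\right)^{2} - 843 = 9 - 843 = -834$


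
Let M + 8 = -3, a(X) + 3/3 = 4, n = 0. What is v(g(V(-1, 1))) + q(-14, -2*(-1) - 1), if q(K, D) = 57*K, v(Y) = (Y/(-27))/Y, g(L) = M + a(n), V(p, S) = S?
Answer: -21547/27 ≈ -798.04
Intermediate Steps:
a(X) = 3 (a(X) = -1 + 4 = 3)
M = -11 (M = -8 - 3 = -11)
g(L) = -8 (g(L) = -11 + 3 = -8)
v(Y) = -1/27 (v(Y) = (Y*(-1/27))/Y = (-Y/27)/Y = -1/27)
v(g(V(-1, 1))) + q(-14, -2*(-1) - 1) = -1/27 + 57*(-14) = -1/27 - 798 = -21547/27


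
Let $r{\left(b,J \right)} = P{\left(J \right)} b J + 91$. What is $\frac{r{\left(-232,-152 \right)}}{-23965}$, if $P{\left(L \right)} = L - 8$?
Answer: $\frac{5642149}{23965} \approx 235.43$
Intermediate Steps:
$P{\left(L \right)} = -8 + L$
$r{\left(b,J \right)} = 91 + J b \left(-8 + J\right)$ ($r{\left(b,J \right)} = \left(-8 + J\right) b J + 91 = b \left(-8 + J\right) J + 91 = J b \left(-8 + J\right) + 91 = 91 + J b \left(-8 + J\right)$)
$\frac{r{\left(-232,-152 \right)}}{-23965} = \frac{91 - - 35264 \left(-8 - 152\right)}{-23965} = \left(91 - \left(-35264\right) \left(-160\right)\right) \left(- \frac{1}{23965}\right) = \left(91 - 5642240\right) \left(- \frac{1}{23965}\right) = \left(-5642149\right) \left(- \frac{1}{23965}\right) = \frac{5642149}{23965}$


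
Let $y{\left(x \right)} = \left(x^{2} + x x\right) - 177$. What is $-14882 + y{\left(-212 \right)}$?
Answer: $74829$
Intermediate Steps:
$y{\left(x \right)} = -177 + 2 x^{2}$ ($y{\left(x \right)} = \left(x^{2} + x^{2}\right) - 177 = 2 x^{2} - 177 = -177 + 2 x^{2}$)
$-14882 + y{\left(-212 \right)} = -14882 - \left(177 - 2 \left(-212\right)^{2}\right) = -14882 + \left(-177 + 2 \cdot 44944\right) = -14882 + \left(-177 + 89888\right) = -14882 + 89711 = 74829$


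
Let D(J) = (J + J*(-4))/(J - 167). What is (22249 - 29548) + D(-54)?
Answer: -1613241/221 ≈ -7299.7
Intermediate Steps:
D(J) = -3*J/(-167 + J) (D(J) = (J - 4*J)/(-167 + J) = (-3*J)/(-167 + J) = -3*J/(-167 + J))
(22249 - 29548) + D(-54) = (22249 - 29548) - 3*(-54)/(-167 - 54) = -7299 - 3*(-54)/(-221) = -7299 - 3*(-54)*(-1/221) = -7299 - 162/221 = -1613241/221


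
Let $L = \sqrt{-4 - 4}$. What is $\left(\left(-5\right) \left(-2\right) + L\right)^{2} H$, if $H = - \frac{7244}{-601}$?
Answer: $\frac{666448}{601} + \frac{289760 i \sqrt{2}}{601} \approx 1108.9 + 681.83 i$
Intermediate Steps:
$H = \frac{7244}{601}$ ($H = \left(-7244\right) \left(- \frac{1}{601}\right) = \frac{7244}{601} \approx 12.053$)
$L = 2 i \sqrt{2}$ ($L = \sqrt{-8} = 2 i \sqrt{2} \approx 2.8284 i$)
$\left(\left(-5\right) \left(-2\right) + L\right)^{2} H = \left(\left(-5\right) \left(-2\right) + 2 i \sqrt{2}\right)^{2} \cdot \frac{7244}{601} = \left(10 + 2 i \sqrt{2}\right)^{2} \cdot \frac{7244}{601} = \frac{7244 \left(10 + 2 i \sqrt{2}\right)^{2}}{601}$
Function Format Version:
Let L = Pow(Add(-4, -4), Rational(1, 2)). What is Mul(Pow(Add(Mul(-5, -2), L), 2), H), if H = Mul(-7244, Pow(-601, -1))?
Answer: Add(Rational(666448, 601), Mul(Rational(289760, 601), I, Pow(2, Rational(1, 2)))) ≈ Add(1108.9, Mul(681.83, I))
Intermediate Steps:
H = Rational(7244, 601) (H = Mul(-7244, Rational(-1, 601)) = Rational(7244, 601) ≈ 12.053)
L = Mul(2, I, Pow(2, Rational(1, 2))) (L = Pow(-8, Rational(1, 2)) = Mul(2, I, Pow(2, Rational(1, 2))) ≈ Mul(2.8284, I))
Mul(Pow(Add(Mul(-5, -2), L), 2), H) = Mul(Pow(Add(Mul(-5, -2), Mul(2, I, Pow(2, Rational(1, 2)))), 2), Rational(7244, 601)) = Mul(Pow(Add(10, Mul(2, I, Pow(2, Rational(1, 2)))), 2), Rational(7244, 601)) = Mul(Rational(7244, 601), Pow(Add(10, Mul(2, I, Pow(2, Rational(1, 2)))), 2))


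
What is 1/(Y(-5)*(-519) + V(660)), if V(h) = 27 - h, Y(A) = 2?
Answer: -1/1671 ≈ -0.00059844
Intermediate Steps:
1/(Y(-5)*(-519) + V(660)) = 1/(2*(-519) + (27 - 1*660)) = 1/(-1038 + (27 - 660)) = 1/(-1038 - 633) = 1/(-1671) = -1/1671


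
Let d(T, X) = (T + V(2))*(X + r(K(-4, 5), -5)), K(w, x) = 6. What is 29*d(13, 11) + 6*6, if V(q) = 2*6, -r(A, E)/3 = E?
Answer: 18886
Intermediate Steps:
r(A, E) = -3*E
V(q) = 12
d(T, X) = (12 + T)*(15 + X) (d(T, X) = (T + 12)*(X - 3*(-5)) = (12 + T)*(X + 15) = (12 + T)*(15 + X))
29*d(13, 11) + 6*6 = 29*(180 + 12*11 + 15*13 + 13*11) + 6*6 = 29*(180 + 132 + 195 + 143) + 36 = 29*650 + 36 = 18850 + 36 = 18886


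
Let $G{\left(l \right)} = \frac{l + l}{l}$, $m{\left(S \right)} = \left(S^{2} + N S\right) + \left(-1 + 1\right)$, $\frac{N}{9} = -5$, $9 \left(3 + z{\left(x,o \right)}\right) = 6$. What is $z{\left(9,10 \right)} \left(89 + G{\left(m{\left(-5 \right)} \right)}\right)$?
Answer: $- \frac{637}{3} \approx -212.33$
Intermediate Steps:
$z{\left(x,o \right)} = - \frac{7}{3}$ ($z{\left(x,o \right)} = -3 + \frac{1}{9} \cdot 6 = -3 + \frac{2}{3} = - \frac{7}{3}$)
$N = -45$ ($N = 9 \left(-5\right) = -45$)
$m{\left(S \right)} = S^{2} - 45 S$ ($m{\left(S \right)} = \left(S^{2} - 45 S\right) + \left(-1 + 1\right) = \left(S^{2} - 45 S\right) + 0 = S^{2} - 45 S$)
$G{\left(l \right)} = 2$ ($G{\left(l \right)} = \frac{2 l}{l} = 2$)
$z{\left(9,10 \right)} \left(89 + G{\left(m{\left(-5 \right)} \right)}\right) = - \frac{7 \left(89 + 2\right)}{3} = \left(- \frac{7}{3}\right) 91 = - \frac{637}{3}$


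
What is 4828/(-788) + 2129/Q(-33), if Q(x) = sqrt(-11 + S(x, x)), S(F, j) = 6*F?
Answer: -1207/197 - 2129*I*sqrt(209)/209 ≈ -6.1269 - 147.27*I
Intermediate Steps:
Q(x) = sqrt(-11 + 6*x)
4828/(-788) + 2129/Q(-33) = 4828/(-788) + 2129/(sqrt(-11 + 6*(-33))) = 4828*(-1/788) + 2129/(sqrt(-11 - 198)) = -1207/197 + 2129/(sqrt(-209)) = -1207/197 + 2129/((I*sqrt(209))) = -1207/197 + 2129*(-I*sqrt(209)/209) = -1207/197 - 2129*I*sqrt(209)/209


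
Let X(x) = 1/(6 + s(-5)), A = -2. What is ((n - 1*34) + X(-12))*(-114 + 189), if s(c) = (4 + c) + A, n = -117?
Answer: -11300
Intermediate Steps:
s(c) = 2 + c (s(c) = (4 + c) - 2 = 2 + c)
X(x) = 1/3 (X(x) = 1/(6 + (2 - 5)) = 1/(6 - 3) = 1/3)
((n - 1*34) + X(-12))*(-114 + 189) = ((-117 - 1*34) + 1/3)*(-114 + 189) = ((-117 - 34) + 1/3)*75 = (-151 + 1/3)*75 = -452/3*75 = -11300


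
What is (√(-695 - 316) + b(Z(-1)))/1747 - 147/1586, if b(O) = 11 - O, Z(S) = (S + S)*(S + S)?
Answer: -245707/2770742 + I*√1011/1747 ≈ -0.088679 + 0.0182*I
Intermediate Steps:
Z(S) = 4*S² (Z(S) = (2*S)*(2*S) = 4*S²)
(√(-695 - 316) + b(Z(-1)))/1747 - 147/1586 = (√(-695 - 316) + (11 - 4*(-1)²))/1747 - 147/1586 = (√(-1011) + (11 - 4))*(1/1747) - 147*1/1586 = (I*√1011 + (11 - 1*4))*(1/1747) - 147/1586 = (I*√1011 + (11 - 4))*(1/1747) - 147/1586 = (I*√1011 + 7)*(1/1747) - 147/1586 = (7 + I*√1011)*(1/1747) - 147/1586 = (7/1747 + I*√1011/1747) - 147/1586 = -245707/2770742 + I*√1011/1747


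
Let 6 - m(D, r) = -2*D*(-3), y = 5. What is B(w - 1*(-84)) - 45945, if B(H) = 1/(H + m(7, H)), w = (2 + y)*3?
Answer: -3170204/69 ≈ -45945.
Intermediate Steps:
w = 21 (w = (2 + 5)*3 = 7*3 = 21)
m(D, r) = 6 - 6*D (m(D, r) = 6 - (-2*D)*(-3) = 6 - 6*D)
B(H) = 1/(-36 + H) (B(H) = 1/(H + (6 - 6*7)) = 1/(H + (6 - 42)) = 1/(H - 36) = 1/(-36 + H))
B(w - 1*(-84)) - 45945 = 1/(-36 + (21 - 1*(-84))) - 45945 = 1/(-36 + (21 + 84)) - 45945 = 1/(-36 + 105) - 45945 = 1/69 - 45945 = -3170204/69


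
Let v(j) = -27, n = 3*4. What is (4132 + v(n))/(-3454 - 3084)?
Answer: -4105/6538 ≈ -0.62787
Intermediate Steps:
n = 12
(4132 + v(n))/(-3454 - 3084) = (4132 - 27)/(-3454 - 3084) = 4105/(-6538) = 4105*(-1/6538) = -4105/6538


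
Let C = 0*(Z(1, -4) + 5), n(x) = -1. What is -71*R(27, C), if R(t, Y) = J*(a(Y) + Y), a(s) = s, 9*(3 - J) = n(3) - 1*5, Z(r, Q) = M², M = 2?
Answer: 0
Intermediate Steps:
Z(r, Q) = 4 (Z(r, Q) = 2² = 4)
J = 11/3 (J = 3 - (-1 - 1*5)/9 = 3 - (-1 - 5)/9 = 3 - ⅑*(-6) = 3 + ⅔ = 11/3 ≈ 3.6667)
C = 0 (C = 0*(4 + 5) = 0*9 = 0)
R(t, Y) = 22*Y/3 (R(t, Y) = 11*(Y + Y)/3 = 11*(2*Y)/3 = 22*Y/3)
-71*R(27, C) = -1562*0/3 = -71*0 = 0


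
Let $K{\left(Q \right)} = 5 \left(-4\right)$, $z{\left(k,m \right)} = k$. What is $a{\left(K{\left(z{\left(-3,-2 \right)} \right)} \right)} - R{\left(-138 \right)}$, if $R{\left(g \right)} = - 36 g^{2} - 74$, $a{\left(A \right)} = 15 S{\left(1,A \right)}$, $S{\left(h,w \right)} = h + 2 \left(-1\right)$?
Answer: $685643$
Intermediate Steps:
$S{\left(h,w \right)} = -2 + h$ ($S{\left(h,w \right)} = h - 2 = -2 + h$)
$K{\left(Q \right)} = -20$
$a{\left(A \right)} = -15$ ($a{\left(A \right)} = 15 \left(-2 + 1\right) = 15 \left(-1\right) = -15$)
$R{\left(g \right)} = -74 - 36 g^{2}$ ($R{\left(g \right)} = - 36 g^{2} - 74 = -74 - 36 g^{2}$)
$a{\left(K{\left(z{\left(-3,-2 \right)} \right)} \right)} - R{\left(-138 \right)} = -15 - \left(-74 - 36 \left(-138\right)^{2}\right) = -15 - \left(-74 - 685584\right) = -15 - -685658 = -15 + 685658 = 685643$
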